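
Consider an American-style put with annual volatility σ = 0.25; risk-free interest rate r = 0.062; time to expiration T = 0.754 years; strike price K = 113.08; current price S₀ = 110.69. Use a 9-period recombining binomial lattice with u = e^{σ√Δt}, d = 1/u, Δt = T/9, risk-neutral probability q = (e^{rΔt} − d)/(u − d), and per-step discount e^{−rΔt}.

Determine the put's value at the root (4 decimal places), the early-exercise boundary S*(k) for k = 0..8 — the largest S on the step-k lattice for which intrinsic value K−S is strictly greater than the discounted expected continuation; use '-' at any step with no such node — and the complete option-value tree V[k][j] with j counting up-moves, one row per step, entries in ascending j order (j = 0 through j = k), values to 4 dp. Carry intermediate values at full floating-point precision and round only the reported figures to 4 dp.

Δt=0.08378, u=1.07504, d=0.93020, q=0.51787, disc=e^(-rΔt)=0.99482
k=9 terminal: V=max(K-S,0) → 55.3669 46.3799 35.9935 23.9897 10.1167 0.0000 0.0000 0.0000 0.0000 0.0000
k=8: j=0 S=62.0441 intr=51.0359 cont=50.4500 V=51.0359[EX]; j=1 S=71.7055 intr=41.3745 cont=40.7886 V=41.3745[EX]; j=2 S=82.8714 intr=30.2086 cont=29.6228 V=30.2086[EX]; j=3 S=95.7759 intr=17.3041 cont=16.7182 V=17.3041[EX]; j=4 S=110.6900 intr=2.3900 cont=4.8523 V=4.8523[hold]; j=5 S=127.9264 intr=0.0000 cont=0.0000 V=0.0000[hold]; j=6 S=147.8469 intr=0.0000 cont=0.0000 V=0.0000[hold]; j=7 S=170.8694 intr=0.0000 cont=0.0000 V=0.0000[hold]; j=8 S=197.4768 intr=0.0000 cont=0.0000 V=0.0000[hold]  S*(8)=95.7759
k=7: j=0 S=66.7001 intr=46.3799 cont=45.7940 V=46.3799[EX]; j=1 S=77.0865 intr=35.9935 cont=35.4076 V=35.9935[EX]; j=2 S=89.0903 intr=23.9897 cont=23.4039 V=23.9897[EX]; j=3 S=102.9633 intr=10.1167 cont=10.7994 V=10.7994[hold]; j=4 S=118.9965 intr=0.0000 cont=2.3273 V=2.3273[hold]; j=5 S=137.5265 intr=0.0000 cont=0.0000 V=0.0000[hold]; j=6 S=158.9418 intr=0.0000 cont=0.0000 V=0.0000[hold]; j=7 S=183.6920 intr=0.0000 cont=0.0000 V=0.0000[hold]  S*(7)=89.0903
k=6: j=0 S=71.7055 intr=41.3745 cont=40.7886 V=41.3745[EX]; j=1 S=82.8714 intr=30.2086 cont=29.6228 V=30.2086[EX]; j=2 S=95.7759 intr=17.3041 cont=17.0699 V=17.3041[EX]; j=3 S=110.6900 intr=2.3900 cont=6.3787 V=6.3787[hold]; j=4 S=127.9264 intr=0.0000 cont=1.1163 V=1.1163[hold]; j=5 S=147.8469 intr=0.0000 cont=0.0000 V=0.0000[hold]; j=6 S=170.8694 intr=0.0000 cont=0.0000 V=0.0000[hold]  S*(6)=95.7759
k=5: j=0 S=77.0865 intr=35.9935 cont=35.4076 V=35.9935[EX]; j=1 S=89.0903 intr=23.9897 cont=23.4039 V=23.9897[EX]; j=2 S=102.9633 intr=10.1167 cont=11.5858 V=11.5858[hold]; j=3 S=118.9965 intr=0.0000 cont=3.6345 V=3.6345[hold]; j=4 S=137.5265 intr=0.0000 cont=0.5354 V=0.5354[hold]; j=5 S=158.9418 intr=0.0000 cont=0.0000 V=0.0000[hold]  S*(5)=89.0903
k=4: j=0 S=82.8714 intr=30.2086 cont=29.6228 V=30.2086[EX]; j=1 S=95.7759 intr=17.3041 cont=17.4751 V=17.4751[hold]; j=2 S=110.6900 intr=2.3900 cont=7.4294 V=7.4294[hold]; j=3 S=127.9264 intr=0.0000 cont=2.0191 V=2.0191[hold]; j=4 S=147.8469 intr=0.0000 cont=0.2568 V=0.2568[hold]  S*(4)=82.8714
k=3: j=0 S=89.0903 intr=23.9897 cont=23.4920 V=23.9897[EX]; j=1 S=102.9633 intr=10.1167 cont=12.2091 V=12.2091[hold]; j=2 S=118.9965 intr=0.0000 cont=4.6036 V=4.6036[hold]; j=3 S=137.5265 intr=0.0000 cont=1.1007 V=1.1007[hold]  S*(3)=89.0903
k=2: j=0 S=95.7759 intr=17.3041 cont=17.7962 V=17.7962[hold]; j=1 S=110.6900 intr=2.3900 cont=8.2276 V=8.2276[hold]; j=2 S=127.9264 intr=0.0000 cont=2.7751 V=2.7751[hold]  S*(2)=-
k=1: j=0 S=102.9633 intr=10.1167 cont=12.7744 V=12.7744[hold]; j=1 S=118.9965 intr=0.0000 cont=5.3759 V=5.3759[hold]  S*(1)=-
k=0: j=0 S=110.6900 intr=2.3900 cont=8.8966 V=8.8966[hold]  S*(0)=-

price = 8.8966
boundary = - - - 89.0903 82.8714 89.0903 95.7759 89.0903 95.7759
tree:
8.8966
12.7744 5.3759
17.7962 8.2276 2.7751
23.9897 12.2091 4.6036 1.1007
30.2086 17.4751 7.4294 2.0191 0.2568
35.9935 23.9897 11.5858 3.6345 0.5354 0.0000
41.3745 30.2086 17.3041 6.3787 1.1163 0.0000 0.0000
46.3799 35.9935 23.9897 10.7994 2.3273 0.0000 0.0000 0.0000
51.0359 41.3745 30.2086 17.3041 4.8523 0.0000 0.0000 0.0000 0.0000
55.3669 46.3799 35.9935 23.9897 10.1167 0.0000 0.0000 0.0000 0.0000 0.0000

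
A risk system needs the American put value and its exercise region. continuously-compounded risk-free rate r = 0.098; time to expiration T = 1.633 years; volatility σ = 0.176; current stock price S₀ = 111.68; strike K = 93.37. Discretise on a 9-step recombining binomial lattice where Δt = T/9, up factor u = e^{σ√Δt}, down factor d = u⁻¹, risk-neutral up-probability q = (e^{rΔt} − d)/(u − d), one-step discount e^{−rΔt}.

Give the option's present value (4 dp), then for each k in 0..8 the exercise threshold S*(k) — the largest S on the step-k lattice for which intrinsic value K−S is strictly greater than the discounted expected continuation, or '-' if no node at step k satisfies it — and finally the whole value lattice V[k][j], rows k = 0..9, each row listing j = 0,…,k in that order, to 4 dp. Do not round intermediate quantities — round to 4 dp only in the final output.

price = 0.8226
boundary = - - - - 82.7447 76.7682 82.7447 76.7682 82.7447
tree:
0.8226
1.6181 0.3186
3.1130 0.6732 0.0925
5.8371 1.3960 0.2131 0.0152
10.6253 2.8299 0.4849 0.0388 0.0000
16.6018 5.5795 1.0875 0.0989 0.0000 0.0000
22.1466 10.6253 2.3935 0.2523 0.0000 0.0000 0.0000
27.2910 16.6018 5.1351 0.6434 0.0000 0.0000 0.0000 0.0000
32.0638 22.1466 10.6253 1.6406 0.0000 0.0000 0.0000 0.0000 0.0000
36.4918 27.2910 16.6018 4.1835 0.0000 0.0000 0.0000 0.0000 0.0000 0.0000

params: Δt=0.18144 u=1.07785 d=0.92777 q=0.60081 e^(-rΔt)=0.98238
t_9 payoffs: 36.4918 27.2910 16.6018 4.1835 0.0000 0.0000 0.0000 0.0000 0.0000 0.0000
t_8: node(8,0) S=61.3062 payoff=32.0638 vs cont=30.4182 → 32.0638 [stop]  node(8,1) S=71.2234 payoff=22.1466 vs cont=20.5011 → 22.1466 [stop]  node(8,2) S=82.7447 payoff=10.6253 vs cont=8.9797 → 10.6253 [stop]  node(8,3) S=96.1297 payoff=0.0000 vs cont=1.6406 → 1.6406 [wait]  node(8,4) S=111.6800 payoff=0.0000 vs cont=0.0000 → 0.0000 [wait]  node(8,5) S=129.7457 payoff=0.0000 vs cont=0.0000 → 0.0000 [wait]  node(8,6) S=150.7338 payoff=0.0000 vs cont=0.0000 → 0.0000 [wait]  node(8,7) S=175.1170 payoff=0.0000 vs cont=0.0000 → 0.0000 [wait]  node(8,8) S=203.4446 payoff=0.0000 vs cont=0.0000 → 0.0000 [wait]  ⇒ S*(8)=82.7447
t_7: node(7,0) S=66.0790 payoff=27.2910 vs cont=25.6454 → 27.2910 [stop]  node(7,1) S=76.7682 payoff=16.6018 vs cont=14.9562 → 16.6018 [stop]  node(7,2) S=89.1865 payoff=4.1835 vs cont=5.1351 → 5.1351 [wait]  node(7,3) S=103.6136 payoff=0.0000 vs cont=0.6434 → 0.6434 [wait]  node(7,4) S=120.3744 payoff=0.0000 vs cont=0.0000 → 0.0000 [wait]  node(7,5) S=139.8466 payoff=0.0000 vs cont=0.0000 → 0.0000 [wait]  node(7,6) S=162.4686 payoff=0.0000 vs cont=0.0000 → 0.0000 [wait]  node(7,7) S=188.7501 payoff=0.0000 vs cont=0.0000 → 0.0000 [wait]  ⇒ S*(7)=76.7682
t_6: node(6,0) S=71.2234 payoff=22.1466 vs cont=20.5011 → 22.1466 [stop]  node(6,1) S=82.7447 payoff=10.6253 vs cont=9.5414 → 10.6253 [stop]  node(6,2) S=96.1297 payoff=0.0000 vs cont=2.3935 → 2.3935 [wait]  node(6,3) S=111.6800 payoff=0.0000 vs cont=0.2523 → 0.2523 [wait]  node(6,4) S=129.7457 payoff=0.0000 vs cont=0.0000 → 0.0000 [wait]  node(6,5) S=150.7338 payoff=0.0000 vs cont=0.0000 → 0.0000 [wait]  node(6,6) S=175.1170 payoff=0.0000 vs cont=0.0000 → 0.0000 [wait]  ⇒ S*(6)=82.7447
t_5: node(5,0) S=76.7682 payoff=16.6018 vs cont=14.9562 → 16.6018 [stop]  node(5,1) S=89.1865 payoff=4.1835 vs cont=5.5795 → 5.5795 [wait]  node(5,2) S=103.6136 payoff=0.0000 vs cont=1.0875 → 1.0875 [wait]  node(5,3) S=120.3744 payoff=0.0000 vs cont=0.0989 → 0.0989 [wait]  node(5,4) S=139.8466 payoff=0.0000 vs cont=0.0000 → 0.0000 [wait]  node(5,5) S=162.4686 payoff=0.0000 vs cont=0.0000 → 0.0000 [wait]  ⇒ S*(5)=76.7682
t_4: node(4,0) S=82.7447 payoff=10.6253 vs cont=9.8036 → 10.6253 [stop]  node(4,1) S=96.1297 payoff=0.0000 vs cont=2.8299 → 2.8299 [wait]  node(4,2) S=111.6800 payoff=0.0000 vs cont=0.4849 → 0.4849 [wait]  node(4,3) S=129.7457 payoff=0.0000 vs cont=0.0388 → 0.0388 [wait]  node(4,4) S=150.7338 payoff=0.0000 vs cont=0.0000 → 0.0000 [wait]  ⇒ S*(4)=82.7447
t_3: node(3,0) S=89.1865 payoff=4.1835 vs cont=5.8371 → 5.8371 [wait]  node(3,1) S=103.6136 payoff=0.0000 vs cont=1.3960 → 1.3960 [wait]  node(3,2) S=120.3744 payoff=0.0000 vs cont=0.2131 → 0.2131 [wait]  node(3,3) S=139.8466 payoff=0.0000 vs cont=0.0152 → 0.0152 [wait]  ⇒ S*(3)=-
t_2: node(2,0) S=96.1297 payoff=0.0000 vs cont=3.1130 → 3.1130 [wait]  node(2,1) S=111.6800 payoff=0.0000 vs cont=0.6732 → 0.6732 [wait]  node(2,2) S=129.7457 payoff=0.0000 vs cont=0.0925 → 0.0925 [wait]  ⇒ S*(2)=-
t_1: node(1,0) S=103.6136 payoff=0.0000 vs cont=1.6181 → 1.6181 [wait]  node(1,1) S=120.3744 payoff=0.0000 vs cont=0.3186 → 0.3186 [wait]  ⇒ S*(1)=-
t_0: node(0,0) S=111.6800 payoff=0.0000 vs cont=0.8226 → 0.8226 [wait]  ⇒ S*(0)=-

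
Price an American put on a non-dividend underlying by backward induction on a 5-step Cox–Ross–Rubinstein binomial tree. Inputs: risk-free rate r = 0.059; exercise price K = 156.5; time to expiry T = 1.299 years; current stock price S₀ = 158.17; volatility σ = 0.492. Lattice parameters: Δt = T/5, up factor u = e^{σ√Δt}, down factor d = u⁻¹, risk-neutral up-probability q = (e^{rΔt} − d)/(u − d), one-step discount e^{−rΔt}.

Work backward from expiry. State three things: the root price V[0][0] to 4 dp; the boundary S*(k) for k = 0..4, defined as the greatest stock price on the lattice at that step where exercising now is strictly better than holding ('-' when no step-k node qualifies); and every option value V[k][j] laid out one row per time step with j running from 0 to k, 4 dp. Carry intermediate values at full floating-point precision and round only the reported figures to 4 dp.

price = 29.9681
boundary = - - - 74.5407 95.7863
tree:
29.9681
43.6894 15.3661
61.3098 25.1098 4.8018
81.9593 39.8698 9.1673 0.0000
98.4927 60.7137 17.5015 0.0000 0.0000
111.3589 81.9593 33.4125 0.0000 0.0000 0.0000

params: Δt=0.25980 u=1.28502 d=0.77820 q=0.46811 e^(-rΔt)=0.98479
t_5 payoffs: 111.3589 81.9593 33.4125 0.0000 0.0000 0.0000
t_4: node(4,0) S=58.0073 payoff=98.4927 vs cont=96.1121 → 98.4927 [stop]  node(4,1) S=95.7863 payoff=60.7137 vs cont=58.3331 → 60.7137 [stop]  node(4,2) S=158.1700 payoff=0.0000 vs cont=17.5015 → 17.5015 [wait]  node(4,3) S=261.1829 payoff=0.0000 vs cont=0.0000 → 0.0000 [wait]  node(4,4) S=431.2860 payoff=0.0000 vs cont=0.0000 → 0.0000 [wait]  ⇒ S*(4)=95.7863
t_3: node(3,0) S=74.5407 payoff=81.9593 vs cont=79.5788 → 81.9593 [stop]  node(3,1) S=123.0875 payoff=33.4125 vs cont=39.8698 → 39.8698 [wait]  node(3,2) S=203.2518 payoff=0.0000 vs cont=9.1673 → 9.1673 [wait]  node(3,3) S=335.6256 payoff=0.0000 vs cont=0.0000 → 0.0000 [wait]  ⇒ S*(3)=74.5407
t_2: node(2,0) S=95.7863 payoff=60.7137 vs cont=61.3098 → 61.3098 [wait]  node(2,1) S=158.1700 payoff=0.0000 vs cont=25.1098 → 25.1098 [wait]  node(2,2) S=261.1829 payoff=0.0000 vs cont=4.8018 → 4.8018 [wait]  ⇒ S*(2)=-
t_1: node(1,0) S=123.0875 payoff=33.4125 vs cont=43.6894 → 43.6894 [wait]  node(1,1) S=203.2518 payoff=0.0000 vs cont=15.3661 → 15.3661 [wait]  ⇒ S*(1)=-
t_0: node(0,0) S=158.1700 payoff=0.0000 vs cont=29.9681 → 29.9681 [wait]  ⇒ S*(0)=-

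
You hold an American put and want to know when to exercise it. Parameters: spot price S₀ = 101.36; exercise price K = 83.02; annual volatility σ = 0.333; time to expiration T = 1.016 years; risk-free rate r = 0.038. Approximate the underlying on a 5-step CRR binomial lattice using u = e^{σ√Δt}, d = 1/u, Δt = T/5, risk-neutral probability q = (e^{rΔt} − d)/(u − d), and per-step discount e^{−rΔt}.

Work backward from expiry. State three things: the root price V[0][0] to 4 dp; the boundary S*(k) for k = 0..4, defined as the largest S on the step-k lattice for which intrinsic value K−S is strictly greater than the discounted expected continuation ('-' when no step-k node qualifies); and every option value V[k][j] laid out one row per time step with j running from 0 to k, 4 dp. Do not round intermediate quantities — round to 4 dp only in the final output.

price = 4.1955
boundary = - - - - 55.6033
tree:
4.1955
7.0940 1.2242
11.6700 2.4108 0.0000
18.4519 4.7475 0.0000 0.0000
27.4167 9.3491 0.0000 0.0000 0.0000
35.1670 18.4111 0.0000 0.0000 0.0000 0.0000

params: Δt=0.20320 u=1.16196 d=0.86061 q=0.48827 e^(-rΔt)=0.99231
t_5 payoffs: 35.1670 18.4111 0.0000 0.0000 0.0000 0.0000
t_4: node(4,0) S=55.6033 payoff=27.4167 vs cont=26.7781 → 27.4167 [stop]  node(4,1) S=75.0730 payoff=7.9470 vs cont=9.3491 → 9.3491 [wait]  node(4,2) S=101.3600 payoff=0.0000 vs cont=0.0000 → 0.0000 [wait]  node(4,3) S=136.8515 payoff=0.0000 vs cont=0.0000 → 0.0000 [wait]  node(4,4) S=184.7703 payoff=0.0000 vs cont=0.0000 → 0.0000 [wait]  ⇒ S*(4)=55.6033
t_3: node(3,0) S=64.6089 payoff=18.4111 vs cont=18.4519 → 18.4519 [wait]  node(3,1) S=87.2319 payoff=0.0000 vs cont=4.7475 → 4.7475 [wait]  node(3,2) S=117.7763 payoff=0.0000 vs cont=0.0000 → 0.0000 [wait]  node(3,3) S=159.0160 payoff=0.0000 vs cont=0.0000 → 0.0000 [wait]  ⇒ S*(3)=-
t_2: node(2,0) S=75.0730 payoff=7.9470 vs cont=11.6700 → 11.6700 [wait]  node(2,1) S=101.3600 payoff=0.0000 vs cont=2.4108 → 2.4108 [wait]  node(2,2) S=136.8515 payoff=0.0000 vs cont=0.0000 → 0.0000 [wait]  ⇒ S*(2)=-
t_1: node(1,0) S=87.2319 payoff=0.0000 vs cont=7.0940 → 7.0940 [wait]  node(1,1) S=117.7763 payoff=0.0000 vs cont=1.2242 → 1.2242 [wait]  ⇒ S*(1)=-
t_0: node(0,0) S=101.3600 payoff=0.0000 vs cont=4.1955 → 4.1955 [wait]  ⇒ S*(0)=-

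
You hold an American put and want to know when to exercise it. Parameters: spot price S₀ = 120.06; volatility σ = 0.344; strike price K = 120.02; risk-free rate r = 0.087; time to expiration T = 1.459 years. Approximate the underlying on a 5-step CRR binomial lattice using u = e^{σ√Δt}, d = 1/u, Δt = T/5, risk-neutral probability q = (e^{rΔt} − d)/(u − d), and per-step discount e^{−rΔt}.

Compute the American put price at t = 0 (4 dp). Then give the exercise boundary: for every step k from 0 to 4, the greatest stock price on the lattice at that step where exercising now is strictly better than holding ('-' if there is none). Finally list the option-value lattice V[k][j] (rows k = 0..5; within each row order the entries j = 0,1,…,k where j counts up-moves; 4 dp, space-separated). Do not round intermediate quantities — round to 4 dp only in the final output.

Δt=0.29180  u=1.20421  d=0.83042  q=0.52246  discount=0.97493
step 5 (expiry): payoffs max(K−S,0) = 72.6081 51.2670 20.3198 0.0000 0.0000 0.0000
step 4: (k=4,j=0): S=57.0939, (K−S)⁺=62.9261, hold=59.9176 ⇒ V=62.9261 exercise | (k=4,j=1): S=82.7931, (K−S)⁺=37.2269, hold=34.2184 ⇒ V=37.2269 exercise | (k=4,j=2): S=120.0600, (K−S)⁺=0.0000, hold=9.4602 ⇒ V=9.4602 continue | (k=4,j=3): S=174.1016, (K−S)⁺=0.0000, hold=0.0000 ⇒ V=0.0000 continue | (k=4,j=4): S=252.4685, (K−S)⁺=0.0000, hold=0.0000 ⇒ V=0.0000 continue  boundary S*=82.7931
step 3: (k=3,j=0): S=68.7530, (K−S)⁺=51.2670, hold=48.2584 ⇒ V=51.2670 exercise | (k=3,j=1): S=99.7002, (K−S)⁺=20.3198, hold=22.1503 ⇒ V=22.1503 continue | (k=3,j=2): S=144.5774, (K−S)⁺=0.0000, hold=4.4043 ⇒ V=4.4043 continue | (k=3,j=3): S=209.6549, (K−S)⁺=0.0000, hold=0.0000 ⇒ V=0.0000 continue  boundary S*=68.7530
step 2: (k=2,j=0): S=82.7931, (K−S)⁺=37.2269, hold=35.1508 ⇒ V=37.2269 exercise | (k=2,j=1): S=120.0600, (K−S)⁺=0.0000, hold=12.5559 ⇒ V=12.5559 continue | (k=2,j=2): S=174.1016, (K−S)⁺=0.0000, hold=2.0505 ⇒ V=2.0505 continue  boundary S*=82.7931
step 1: (k=1,j=0): S=99.7002, (K−S)⁺=20.3198, hold=23.7271 ⇒ V=23.7271 continue | (k=1,j=1): S=144.5774, (K−S)⁺=0.0000, hold=6.8900 ⇒ V=6.8900 continue  boundary S*=-
step 0: (k=0,j=0): S=120.0600, (K−S)⁺=0.0000, hold=14.5561 ⇒ V=14.5561 continue  boundary S*=-

price = 14.5561
boundary = - - 82.7931 68.7530 82.7931
tree:
14.5561
23.7271 6.8900
37.2269 12.5559 2.0505
51.2670 22.1503 4.4043 0.0000
62.9261 37.2269 9.4602 0.0000 0.0000
72.6081 51.2670 20.3198 0.0000 0.0000 0.0000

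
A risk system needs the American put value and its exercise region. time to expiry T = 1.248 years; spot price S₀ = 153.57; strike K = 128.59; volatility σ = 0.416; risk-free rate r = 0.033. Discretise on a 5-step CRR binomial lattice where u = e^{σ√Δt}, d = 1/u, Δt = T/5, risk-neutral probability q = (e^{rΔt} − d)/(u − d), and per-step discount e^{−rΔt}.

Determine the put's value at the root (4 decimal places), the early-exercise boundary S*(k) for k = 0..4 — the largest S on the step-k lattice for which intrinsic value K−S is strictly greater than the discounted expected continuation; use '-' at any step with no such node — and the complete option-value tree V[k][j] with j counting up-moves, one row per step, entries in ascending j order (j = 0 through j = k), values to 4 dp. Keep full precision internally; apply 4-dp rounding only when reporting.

params: Δt=0.24960 u=1.23101 d=0.81234 q=0.46798 e^(-rΔt)=0.99180
t_5 payoffs: 74.2648 46.2666 3.8386 0.0000 0.0000 0.0000
t_4: node(4,0) S=66.8748 payoff=61.7152 vs cont=60.6604 → 61.7152 [stop]  node(4,1) S=101.3408 payoff=27.2492 vs cont=26.1943 → 27.2492 [stop]  node(4,2) S=153.5700 payoff=0.0000 vs cont=2.0254 → 2.0254 [wait]  node(4,3) S=232.7171 payoff=0.0000 vs cont=0.0000 → 0.0000 [wait]  node(4,4) S=352.6551 payoff=0.0000 vs cont=0.0000 → 0.0000 [wait]  ⇒ S*(4)=101.3408
t_3: node(3,0) S=82.3234 payoff=46.2666 vs cont=45.2117 → 46.2666 [stop]  node(3,1) S=124.7514 payoff=3.8386 vs cont=15.3182 → 15.3182 [wait]  node(3,2) S=189.0459 payoff=0.0000 vs cont=1.0687 → 1.0687 [wait]  node(3,3) S=286.4767 payoff=0.0000 vs cont=0.0000 → 0.0000 [wait]  ⇒ S*(3)=82.3234
t_2: node(2,0) S=101.3408 payoff=27.2492 vs cont=31.5225 → 31.5225 [wait]  node(2,1) S=153.5700 payoff=0.0000 vs cont=8.5787 → 8.5787 [wait]  node(2,2) S=232.7171 payoff=0.0000 vs cont=0.5639 → 0.5639 [wait]  ⇒ S*(2)=-
t_1: node(1,0) S=124.7514 payoff=3.8386 vs cont=20.6147 → 20.6147 [wait]  node(1,1) S=189.0459 payoff=0.0000 vs cont=4.7883 → 4.7883 [wait]  ⇒ S*(1)=-
t_0: node(0,0) S=153.5700 payoff=0.0000 vs cont=13.0999 → 13.0999 [wait]  ⇒ S*(0)=-

price = 13.0999
boundary = - - - 82.3234 101.3408
tree:
13.0999
20.6147 4.7883
31.5225 8.5787 0.5639
46.2666 15.3182 1.0687 0.0000
61.7152 27.2492 2.0254 0.0000 0.0000
74.2648 46.2666 3.8386 0.0000 0.0000 0.0000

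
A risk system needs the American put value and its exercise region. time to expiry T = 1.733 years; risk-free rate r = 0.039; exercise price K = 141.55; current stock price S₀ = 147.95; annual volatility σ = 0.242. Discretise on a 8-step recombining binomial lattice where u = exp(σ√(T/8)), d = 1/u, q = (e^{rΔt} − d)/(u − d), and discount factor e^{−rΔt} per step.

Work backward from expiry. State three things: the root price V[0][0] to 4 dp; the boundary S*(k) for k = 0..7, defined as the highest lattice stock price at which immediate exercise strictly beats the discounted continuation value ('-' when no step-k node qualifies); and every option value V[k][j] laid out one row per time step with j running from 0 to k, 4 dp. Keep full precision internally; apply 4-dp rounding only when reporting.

Δt=0.21663, u=1.11922, d=0.89348, q=0.50945, disc=e^(-rΔt)=0.99159
k=8 terminal: V=max(K-S,0) → 81.4625 66.2809 47.2635 23.4412 0.0000 0.0000 0.0000 0.0000 0.0000
k=7: j=0 S=67.2513 intr=74.2987 cont=73.1079 V=74.2987[EX]; j=1 S=84.2429 intr=57.3071 cont=56.1163 V=57.3071[EX]; j=2 S=105.5276 intr=36.0224 cont=34.8316 V=36.0224[EX]; j=3 S=132.1900 intr=9.3600 cont=11.4022 V=11.4022[hold]; j=4 S=165.5889 intr=0.0000 cont=0.0000 V=0.0000[hold]; j=5 S=207.4264 intr=0.0000 cont=0.0000 V=0.0000[hold]; j=6 S=259.8344 intr=0.0000 cont=0.0000 V=0.0000[hold]; j=7 S=325.4838 intr=0.0000 cont=0.0000 V=0.0000[hold]  S*(7)=105.5276
k=6: j=0 S=75.2691 intr=66.2809 cont=65.0900 V=66.2809[EX]; j=1 S=94.2865 intr=47.2635 cont=46.0727 V=47.2635[EX]; j=2 S=118.1088 intr=23.4412 cont=23.2820 V=23.4412[EX]; j=3 S=147.9500 intr=0.0000 cont=5.5463 V=5.5463[hold]; j=4 S=185.3308 intr=0.0000 cont=0.0000 V=0.0000[hold]; j=5 S=232.1562 intr=0.0000 cont=0.0000 V=0.0000[hold]; j=6 S=290.8125 intr=0.0000 cont=0.0000 V=0.0000[hold]  S*(6)=118.1088
k=5: j=0 S=84.2429 intr=57.3071 cont=56.1163 V=57.3071[EX]; j=1 S=105.5276 intr=36.0224 cont=34.8316 V=36.0224[EX]; j=2 S=132.1900 intr=9.3600 cont=14.2040 V=14.2040[hold]; j=3 S=165.5889 intr=0.0000 cont=2.6978 V=2.6978[hold]; j=4 S=207.4264 intr=0.0000 cont=0.0000 V=0.0000[hold]; j=5 S=259.8344 intr=0.0000 cont=0.0000 V=0.0000[hold]  S*(5)=105.5276
k=4: j=0 S=94.2865 intr=47.2635 cont=46.0727 V=47.2635[EX]; j=1 S=118.1088 intr=23.4412 cont=24.6974 V=24.6974[hold]; j=2 S=147.9500 intr=0.0000 cont=8.2720 V=8.2720[hold]; j=3 S=185.3308 intr=0.0000 cont=1.3123 V=1.3123[hold]; j=4 S=232.1562 intr=0.0000 cont=0.0000 V=0.0000[hold]  S*(4)=94.2865
k=3: j=0 S=105.5276 intr=36.0224 cont=35.4662 V=36.0224[EX]; j=1 S=132.1900 intr=9.3600 cont=16.1920 V=16.1920[hold]; j=2 S=165.5889 intr=0.0000 cont=4.6866 V=4.6866[hold]; j=3 S=207.4264 intr=0.0000 cont=0.6383 V=0.6383[hold]  S*(3)=105.5276
k=2: j=0 S=118.1088 intr=23.4412 cont=25.7017 V=25.7017[hold]; j=1 S=147.9500 intr=0.0000 cont=10.2436 V=10.2436[hold]; j=2 S=185.3308 intr=0.0000 cont=2.6021 V=2.6021[hold]  S*(2)=-
k=1: j=0 S=132.1900 intr=9.3600 cont=17.6765 V=17.6765[hold]; j=1 S=165.5889 intr=0.0000 cont=6.2972 V=6.2972[hold]  S*(1)=-
k=0: j=0 S=147.9500 intr=0.0000 cont=11.7793 V=11.7793[hold]  S*(0)=-

price = 11.7793
boundary = - - - 105.5276 94.2865 105.5276 118.1088 105.5276
tree:
11.7793
17.6765 6.2972
25.7017 10.2436 2.6021
36.0224 16.1920 4.6866 0.6383
47.2635 24.6974 8.2720 1.3123 0.0000
57.3071 36.0224 14.2040 2.6978 0.0000 0.0000
66.2809 47.2635 23.4412 5.5463 0.0000 0.0000 0.0000
74.2987 57.3071 36.0224 11.4022 0.0000 0.0000 0.0000 0.0000
81.4625 66.2809 47.2635 23.4412 0.0000 0.0000 0.0000 0.0000 0.0000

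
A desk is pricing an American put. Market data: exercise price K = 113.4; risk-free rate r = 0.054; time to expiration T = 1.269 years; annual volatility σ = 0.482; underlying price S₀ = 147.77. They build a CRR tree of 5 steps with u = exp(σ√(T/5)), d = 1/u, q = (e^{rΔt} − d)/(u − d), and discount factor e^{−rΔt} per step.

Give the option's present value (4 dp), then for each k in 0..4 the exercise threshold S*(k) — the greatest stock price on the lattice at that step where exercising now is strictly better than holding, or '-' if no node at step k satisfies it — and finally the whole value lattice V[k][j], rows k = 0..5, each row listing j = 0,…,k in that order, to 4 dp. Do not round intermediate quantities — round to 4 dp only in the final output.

price = 10.5925
boundary = - - - 71.3204 90.9225
tree:
10.5925
17.3166 3.2531
27.5376 6.1960 0.0000
42.0796 11.8013 0.0000 0.0000
57.4556 22.4775 0.0000 0.0000 0.0000
69.5167 42.0796 0.0000 0.0000 0.0000 0.0000

Δt=0.25380  u=1.27485  d=0.78441  q=0.46773  discount=0.98639
step 5 (expiry): payoffs max(K−S,0) = 69.5167 42.0796 0.0000 0.0000 0.0000 0.0000
step 4: (k=4,j=0): S=55.9444, (K−S)⁺=57.4556, hold=55.9120 ⇒ V=57.4556 exercise | (k=4,j=1): S=90.9225, (K−S)⁺=22.4775, hold=22.0929 ⇒ V=22.4775 exercise | (k=4,j=2): S=147.7700, (K−S)⁺=0.0000, hold=0.0000 ⇒ V=0.0000 continue | (k=4,j=3): S=240.1602, (K−S)⁺=0.0000, hold=0.0000 ⇒ V=0.0000 continue | (k=4,j=4): S=390.3157, (K−S)⁺=0.0000, hold=0.0000 ⇒ V=0.0000 continue  boundary S*=90.9225
step 3: (k=3,j=0): S=71.3204, (K−S)⁺=42.0796, hold=40.5360 ⇒ V=42.0796 exercise | (k=3,j=1): S=115.9121, (K−S)⁺=0.0000, hold=11.8013 ⇒ V=11.8013 continue | (k=3,j=2): S=188.3839, (K−S)⁺=0.0000, hold=0.0000 ⇒ V=0.0000 continue | (k=3,j=3): S=306.1671, (K−S)⁺=0.0000, hold=0.0000 ⇒ V=0.0000 continue  boundary S*=71.3204
step 2: (k=2,j=0): S=90.9225, (K−S)⁺=22.4775, hold=27.5376 ⇒ V=27.5376 continue | (k=2,j=1): S=147.7700, (K−S)⁺=0.0000, hold=6.1960 ⇒ V=6.1960 continue | (k=2,j=2): S=240.1602, (K−S)⁺=0.0000, hold=0.0000 ⇒ V=0.0000 continue  boundary S*=-
step 1: (k=1,j=0): S=115.9121, (K−S)⁺=0.0000, hold=17.3166 ⇒ V=17.3166 continue | (k=1,j=1): S=188.3839, (K−S)⁺=0.0000, hold=3.2531 ⇒ V=3.2531 continue  boundary S*=-
step 0: (k=0,j=0): S=147.7700, (K−S)⁺=0.0000, hold=10.5925 ⇒ V=10.5925 continue  boundary S*=-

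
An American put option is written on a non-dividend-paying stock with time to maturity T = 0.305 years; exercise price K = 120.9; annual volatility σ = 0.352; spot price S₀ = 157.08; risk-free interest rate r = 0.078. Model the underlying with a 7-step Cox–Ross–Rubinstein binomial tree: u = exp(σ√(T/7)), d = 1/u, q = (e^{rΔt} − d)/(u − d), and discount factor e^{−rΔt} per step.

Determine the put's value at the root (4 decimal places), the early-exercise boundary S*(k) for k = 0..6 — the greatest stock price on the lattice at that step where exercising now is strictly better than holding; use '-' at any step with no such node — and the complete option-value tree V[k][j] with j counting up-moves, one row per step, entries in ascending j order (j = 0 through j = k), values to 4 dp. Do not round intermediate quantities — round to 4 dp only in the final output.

params: Δt=0.04357 u=1.07624 d=0.92916 q=0.50479 e^(-rΔt)=0.99661
t_7 payoffs: 26.9817 12.1146 0.0000 0.0000 0.0000 0.0000 0.0000 0.0000
t_6: node(6,0) S=101.0789 payoff=19.8211 vs cont=19.4109 → 19.8211 [stop]  node(6,1) S=117.0794 payoff=3.8206 vs cont=5.9790 → 5.9790 [wait]  node(6,2) S=135.6128 payoff=0.0000 vs cont=0.0000 → 0.0000 [wait]  node(6,3) S=157.0800 payoff=0.0000 vs cont=0.0000 → 0.0000 [wait]  node(6,4) S=181.9454 payoff=0.0000 vs cont=0.0000 → 0.0000 [wait]  node(6,5) S=210.7469 payoff=0.0000 vs cont=0.0000 → 0.0000 [wait]  node(6,6) S=244.1076 payoff=0.0000 vs cont=0.0000 → 0.0000 [wait]  ⇒ S*(6)=101.0789
t_5: node(5,0) S=108.7854 payoff=12.1146 vs cont=12.7903 → 12.7903 [wait]  node(5,1) S=126.0058 payoff=0.0000 vs cont=2.9508 → 2.9508 [wait]  node(5,2) S=145.9523 payoff=0.0000 vs cont=0.0000 → 0.0000 [wait]  node(5,3) S=169.0561 payoff=0.0000 vs cont=0.0000 → 0.0000 [wait]  node(5,4) S=195.8173 payoff=0.0000 vs cont=0.0000 → 0.0000 [wait]  node(5,5) S=226.8147 payoff=0.0000 vs cont=0.0000 → 0.0000 [wait]  ⇒ S*(5)=-
t_4: node(4,0) S=117.0794 payoff=3.8206 vs cont=7.7969 → 7.7969 [wait]  node(4,1) S=135.6128 payoff=0.0000 vs cont=1.4563 → 1.4563 [wait]  node(4,2) S=157.0800 payoff=0.0000 vs cont=0.0000 → 0.0000 [wait]  node(4,3) S=181.9454 payoff=0.0000 vs cont=0.0000 → 0.0000 [wait]  node(4,4) S=210.7469 payoff=0.0000 vs cont=0.0000 → 0.0000 [wait]  ⇒ S*(4)=-
t_3: node(3,0) S=126.0058 payoff=0.0000 vs cont=4.5807 → 4.5807 [wait]  node(3,1) S=145.9523 payoff=0.0000 vs cont=0.7188 → 0.7188 [wait]  node(3,2) S=169.0561 payoff=0.0000 vs cont=0.0000 → 0.0000 [wait]  node(3,3) S=195.8173 payoff=0.0000 vs cont=0.0000 → 0.0000 [wait]  ⇒ S*(3)=-
t_2: node(2,0) S=135.6128 payoff=0.0000 vs cont=2.6223 → 2.6223 [wait]  node(2,1) S=157.0800 payoff=0.0000 vs cont=0.3547 → 0.3547 [wait]  node(2,2) S=181.9454 payoff=0.0000 vs cont=0.0000 → 0.0000 [wait]  ⇒ S*(2)=-
t_1: node(1,0) S=145.9523 payoff=0.0000 vs cont=1.4727 → 1.4727 [wait]  node(1,1) S=169.0561 payoff=0.0000 vs cont=0.1751 → 0.1751 [wait]  ⇒ S*(1)=-
t_0: node(0,0) S=157.0800 payoff=0.0000 vs cont=0.8149 → 0.8149 [wait]  ⇒ S*(0)=-

price = 0.8149
boundary = - - - - - - 101.0789
tree:
0.8149
1.4727 0.1751
2.6223 0.3547 0.0000
4.5807 0.7188 0.0000 0.0000
7.7969 1.4563 0.0000 0.0000 0.0000
12.7903 2.9508 0.0000 0.0000 0.0000 0.0000
19.8211 5.9790 0.0000 0.0000 0.0000 0.0000 0.0000
26.9817 12.1146 0.0000 0.0000 0.0000 0.0000 0.0000 0.0000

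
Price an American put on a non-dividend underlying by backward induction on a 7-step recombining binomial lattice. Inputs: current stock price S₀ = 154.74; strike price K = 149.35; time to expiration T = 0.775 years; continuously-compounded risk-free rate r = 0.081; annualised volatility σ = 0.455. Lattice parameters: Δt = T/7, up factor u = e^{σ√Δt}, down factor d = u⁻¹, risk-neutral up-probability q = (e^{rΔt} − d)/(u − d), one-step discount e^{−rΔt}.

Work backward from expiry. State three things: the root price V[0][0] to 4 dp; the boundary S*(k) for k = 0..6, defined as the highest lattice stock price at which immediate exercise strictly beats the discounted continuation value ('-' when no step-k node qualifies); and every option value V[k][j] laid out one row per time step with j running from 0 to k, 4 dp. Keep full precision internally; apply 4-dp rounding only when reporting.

params: Δt=0.11071 u=1.16346 d=0.85951 q=0.49186 e^(-rΔt)=0.99107
t_7 payoffs: 95.7270 76.7643 51.0957 16.3498 0.0000 0.0000 0.0000 0.0000
t_6: node(6,0) S=62.3880 payoff=86.9620 vs cont=85.6287 → 86.9620 [stop]  node(6,1) S=84.4504 payoff=64.8996 vs cont=63.5663 → 64.8996 [stop]  node(6,2) S=114.3147 payoff=35.0353 vs cont=33.7019 → 35.0353 [stop]  node(6,3) S=154.7400 payoff=0.0000 vs cont=8.2338 → 8.2338 [wait]  node(6,4) S=209.4610 payoff=0.0000 vs cont=0.0000 → 0.0000 [wait]  node(6,5) S=283.5330 payoff=0.0000 vs cont=0.0000 → 0.0000 [wait]  node(6,6) S=383.7993 payoff=0.0000 vs cont=0.0000 → 0.0000 [wait]  ⇒ S*(6)=114.3147
t_5: node(5,0) S=72.5857 payoff=76.7643 vs cont=75.4309 → 76.7643 [stop]  node(5,1) S=98.2543 payoff=51.0957 vs cont=49.7623 → 51.0957 [stop]  node(5,2) S=133.0002 payoff=16.3498 vs cont=21.6576 → 21.6576 [wait]  node(5,3) S=180.0333 payoff=0.0000 vs cont=4.1466 → 4.1466 [wait]  node(5,4) S=243.6988 payoff=0.0000 vs cont=0.0000 → 0.0000 [wait]  node(5,5) S=329.8784 payoff=0.0000 vs cont=0.0000 → 0.0000 [wait]  ⇒ S*(5)=98.2543
t_4: node(4,0) S=84.4504 payoff=64.8996 vs cont=63.5663 → 64.8996 [stop]  node(4,1) S=114.3147 payoff=35.0353 vs cont=36.2893 → 36.2893 [wait]  node(4,2) S=154.7400 payoff=0.0000 vs cont=12.9282 → 12.9282 [wait]  node(4,3) S=209.4610 payoff=0.0000 vs cont=2.0882 → 2.0882 [wait]  node(4,4) S=283.5330 payoff=0.0000 vs cont=0.0000 → 0.0000 [wait]  ⇒ S*(4)=84.4504
t_3: node(3,0) S=98.2543 payoff=51.0957 vs cont=50.3736 → 51.0957 [stop]  node(3,1) S=133.0002 payoff=16.3498 vs cont=24.5775 → 24.5775 [wait]  node(3,2) S=180.0333 payoff=0.0000 vs cont=7.5286 → 7.5286 [wait]  node(3,3) S=243.6988 payoff=0.0000 vs cont=1.0516 → 1.0516 [wait]  ⇒ S*(3)=98.2543
t_2: node(2,0) S=114.3147 payoff=35.0353 vs cont=37.7127 → 37.7127 [wait]  node(2,1) S=154.7400 payoff=0.0000 vs cont=16.0473 → 16.0473 [wait]  node(2,2) S=209.4610 payoff=0.0000 vs cont=4.3041 → 4.3041 [wait]  ⇒ S*(2)=-
t_1: node(1,0) S=133.0002 payoff=16.3498 vs cont=26.8148 → 26.8148 [wait]  node(1,1) S=180.0333 payoff=0.0000 vs cont=10.1796 → 10.1796 [wait]  ⇒ S*(1)=-
t_0: node(0,0) S=154.7400 payoff=0.0000 vs cont=18.4662 → 18.4662 [wait]  ⇒ S*(0)=-

price = 18.4662
boundary = - - - 98.2543 84.4504 98.2543 114.3147
tree:
18.4662
26.8148 10.1796
37.7127 16.0473 4.3041
51.0957 24.5775 7.5286 1.0516
64.8996 36.2893 12.9282 2.0882 0.0000
76.7643 51.0957 21.6576 4.1466 0.0000 0.0000
86.9620 64.8996 35.0353 8.2338 0.0000 0.0000 0.0000
95.7270 76.7643 51.0957 16.3498 0.0000 0.0000 0.0000 0.0000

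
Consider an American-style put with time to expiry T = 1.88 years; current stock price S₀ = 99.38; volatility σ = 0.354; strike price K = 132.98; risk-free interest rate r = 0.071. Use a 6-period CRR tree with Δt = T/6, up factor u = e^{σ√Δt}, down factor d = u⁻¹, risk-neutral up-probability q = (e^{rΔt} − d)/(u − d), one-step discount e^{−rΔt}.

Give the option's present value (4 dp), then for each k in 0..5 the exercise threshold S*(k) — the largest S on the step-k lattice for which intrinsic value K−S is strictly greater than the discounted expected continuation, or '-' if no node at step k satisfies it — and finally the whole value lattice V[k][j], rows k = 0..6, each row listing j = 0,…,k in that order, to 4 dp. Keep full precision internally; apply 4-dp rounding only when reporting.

price = 35.9633
boundary = - 81.5157 66.8626 81.5157 99.3800 81.5157
tree:
35.9633
51.4643 22.4869
66.1174 34.7662 11.5451
78.1365 51.4643 20.0728 3.7658
87.9950 66.1174 33.6000 7.8105 0.0000
96.0814 78.1365 51.4643 16.1998 0.0000 0.0000
102.7143 87.9950 66.1174 33.6000 0.0000 0.0000 0.0000

Δt=0.31333, u=1.21915, d=0.82024, q=0.50702, disc=e^(-rΔt)=0.97800
k=6 terminal: V=max(K-S,0) → 102.7143 87.9950 66.1174 33.6000 0.0000 0.0000 0.0000
k=5: j=0 S=36.8986 intr=96.0814 cont=93.1557 V=96.0814[EX]; j=1 S=54.8435 intr=78.1365 cont=75.2108 V=78.1365[EX]; j=2 S=81.5157 intr=51.4643 cont=48.5386 V=51.4643[EX]; j=3 S=121.1593 intr=11.8207 cont=16.1998 V=16.1998[hold]; j=4 S=180.0830 intr=0.0000 cont=0.0000 V=0.0000[hold]; j=5 S=267.6632 intr=0.0000 cont=0.0000 V=0.0000[hold]  S*(5)=81.5157
k=4: j=0 S=44.9850 intr=87.9950 cont=85.0693 V=87.9950[EX]; j=1 S=66.8626 intr=66.1174 cont=63.1917 V=66.1174[EX]; j=2 S=99.3800 intr=33.6000 cont=32.8458 V=33.6000[EX]; j=3 S=147.7117 intr=0.0000 cont=7.8105 V=7.8105[hold]; j=4 S=219.5486 intr=0.0000 cont=0.0000 V=0.0000[hold]  S*(4)=99.3800
k=3: j=0 S=54.8435 intr=78.1365 cont=75.2108 V=78.1365[EX]; j=1 S=81.5157 intr=51.4643 cont=48.5386 V=51.4643[EX]; j=2 S=121.1593 intr=11.8207 cont=20.0728 V=20.0728[hold]; j=3 S=180.0830 intr=0.0000 cont=3.7658 V=3.7658[hold]  S*(3)=81.5157
k=2: j=0 S=66.8626 intr=66.1174 cont=63.1917 V=66.1174[EX]; j=1 S=99.3800 intr=33.6000 cont=34.7662 V=34.7662[hold]; j=2 S=147.7117 intr=0.0000 cont=11.5451 V=11.5451[hold]  S*(2)=66.8626
k=1: j=0 S=81.5157 intr=51.4643 cont=49.1169 V=51.4643[EX]; j=1 S=121.1593 intr=11.8207 cont=22.4869 V=22.4869[hold]  S*(1)=81.5157
k=0: j=0 S=99.3800 intr=33.6000 cont=35.9633 V=35.9633[hold]  S*(0)=-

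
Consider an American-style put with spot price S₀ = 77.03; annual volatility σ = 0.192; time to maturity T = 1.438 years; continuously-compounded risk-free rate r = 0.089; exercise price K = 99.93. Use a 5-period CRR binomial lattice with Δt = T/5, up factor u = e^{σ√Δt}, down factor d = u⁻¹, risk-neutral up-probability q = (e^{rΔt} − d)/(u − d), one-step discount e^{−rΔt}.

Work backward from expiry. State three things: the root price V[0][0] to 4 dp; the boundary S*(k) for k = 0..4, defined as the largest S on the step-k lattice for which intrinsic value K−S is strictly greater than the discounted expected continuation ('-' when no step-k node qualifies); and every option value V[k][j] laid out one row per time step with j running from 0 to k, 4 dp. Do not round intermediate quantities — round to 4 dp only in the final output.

price = 22.9000
boundary = 77.0300 85.3842 77.0300 85.3842 77.0300
tree:
22.9000
30.4368 14.5458
37.2362 22.9000 6.9652
43.3704 30.4368 14.5458 2.2116
48.9043 37.2362 22.9000 5.6719 0.0000
53.8968 43.3704 30.4368 14.5458 0.0000 0.0000

Δt=0.28760, u=1.10845, d=0.90216, q=0.59996, disc=e^(-rΔt)=0.97473
k=5 terminal: V=max(K-S,0) → 53.8968 43.3704 30.4368 14.5458 0.0000 0.0000
k=4: j=0 S=51.0257 intr=48.9043 cont=46.3789 V=48.9043[EX]; j=1 S=62.6938 intr=37.2362 cont=34.7108 V=37.2362[EX]; j=2 S=77.0300 intr=22.9000 cont=20.3746 V=22.9000[EX]; j=3 S=94.6445 intr=5.2855 cont=5.6719 V=5.6719[hold]; j=4 S=116.2869 intr=0.0000 cont=0.0000 V=0.0000[hold]  S*(4)=77.0300
k=3: j=0 S=56.5596 intr=43.3704 cont=40.8450 V=43.3704[EX]; j=1 S=69.4932 intr=30.4368 cont=27.9114 V=30.4368[EX]; j=2 S=85.3842 intr=14.5458 cont=12.2463 V=14.5458[EX]; j=3 S=104.9091 intr=0.0000 cont=2.2116 V=2.2116[hold]  S*(3)=85.3842
k=2: j=0 S=62.6938 intr=37.2362 cont=34.7108 V=37.2362[EX]; j=1 S=77.0300 intr=22.9000 cont=20.3746 V=22.9000[EX]; j=2 S=94.6445 intr=5.2855 cont=6.9652 V=6.9652[hold]  S*(2)=77.0300
k=1: j=0 S=69.4932 intr=30.4368 cont=27.9114 V=30.4368[EX]; j=1 S=85.3842 intr=14.5458 cont=13.0027 V=14.5458[EX]  S*(1)=85.3842
k=0: j=0 S=77.0300 intr=22.9000 cont=20.3746 V=22.9000[EX]  S*(0)=77.0300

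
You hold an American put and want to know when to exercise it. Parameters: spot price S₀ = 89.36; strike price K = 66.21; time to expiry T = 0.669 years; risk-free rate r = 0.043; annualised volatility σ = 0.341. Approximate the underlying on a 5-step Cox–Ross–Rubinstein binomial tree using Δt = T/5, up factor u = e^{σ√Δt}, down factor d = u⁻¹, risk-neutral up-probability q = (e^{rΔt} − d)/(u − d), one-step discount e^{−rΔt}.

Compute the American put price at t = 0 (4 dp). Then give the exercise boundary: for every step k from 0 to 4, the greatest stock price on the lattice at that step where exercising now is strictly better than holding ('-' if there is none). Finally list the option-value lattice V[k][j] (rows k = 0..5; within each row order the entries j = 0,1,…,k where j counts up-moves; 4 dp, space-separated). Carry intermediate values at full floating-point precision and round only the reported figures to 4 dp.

Δt=0.13380  u=1.13285  d=0.88273  q=0.49193  discount=0.99426
step 5 (expiry): payoffs max(K−S,0) = 18.3152 4.7447 0.0000 0.0000 0.0000 0.0000
step 4: (k=4,j=0): S=54.2574, (K−S)⁺=11.9526, hold=11.5727 ⇒ V=11.9526 exercise | (k=4,j=1): S=69.6308, (K−S)⁺=0.0000, hold=2.3968 ⇒ V=2.3968 continue | (k=4,j=2): S=89.3600, (K−S)⁺=0.0000, hold=0.0000 ⇒ V=0.0000 continue | (k=4,j=3): S=114.6793, (K−S)⁺=0.0000, hold=0.0000 ⇒ V=0.0000 continue | (k=4,j=4): S=147.1726, (K−S)⁺=0.0000, hold=0.0000 ⇒ V=0.0000 continue  boundary S*=54.2574
step 3: (k=3,j=0): S=61.4653, (K−S)⁺=4.7447, hold=7.2102 ⇒ V=7.2102 continue | (k=3,j=1): S=78.8810, (K−S)⁺=0.0000, hold=1.2108 ⇒ V=1.2108 continue | (k=3,j=2): S=101.2311, (K−S)⁺=0.0000, hold=0.0000 ⇒ V=0.0000 continue | (k=3,j=3): S=129.9140, (K−S)⁺=0.0000, hold=0.0000 ⇒ V=0.0000 continue  boundary S*=-
step 2: (k=2,j=0): S=69.6308, (K−S)⁺=0.0000, hold=4.2345 ⇒ V=4.2345 continue | (k=2,j=1): S=89.3600, (K−S)⁺=0.0000, hold=0.6116 ⇒ V=0.6116 continue | (k=2,j=2): S=114.6793, (K−S)⁺=0.0000, hold=0.0000 ⇒ V=0.0000 continue  boundary S*=-
step 1: (k=1,j=0): S=78.8810, (K−S)⁺=0.0000, hold=2.4383 ⇒ V=2.4383 continue | (k=1,j=1): S=101.2311, (K−S)⁺=0.0000, hold=0.3090 ⇒ V=0.3090 continue  boundary S*=-
step 0: (k=0,j=0): S=89.3600, (K−S)⁺=0.0000, hold=1.3828 ⇒ V=1.3828 continue  boundary S*=-

price = 1.3828
boundary = - - - - 54.2574
tree:
1.3828
2.4383 0.3090
4.2345 0.6116 0.0000
7.2102 1.2108 0.0000 0.0000
11.9526 2.3968 0.0000 0.0000 0.0000
18.3152 4.7447 0.0000 0.0000 0.0000 0.0000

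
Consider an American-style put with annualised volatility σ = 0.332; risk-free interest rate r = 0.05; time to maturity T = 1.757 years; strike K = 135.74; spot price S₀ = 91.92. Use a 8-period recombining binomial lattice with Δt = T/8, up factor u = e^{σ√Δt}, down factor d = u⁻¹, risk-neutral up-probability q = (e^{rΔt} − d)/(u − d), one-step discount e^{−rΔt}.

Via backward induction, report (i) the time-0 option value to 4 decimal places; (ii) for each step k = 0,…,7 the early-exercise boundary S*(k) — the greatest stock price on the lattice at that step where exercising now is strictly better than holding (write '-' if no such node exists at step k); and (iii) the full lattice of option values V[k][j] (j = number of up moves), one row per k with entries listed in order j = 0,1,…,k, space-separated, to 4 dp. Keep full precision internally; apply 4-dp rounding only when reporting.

price = 44.3909
boundary = - 78.6753 67.3391 78.6753 91.9200 78.6753 91.9200 107.3944
tree:
44.3909
57.0647 32.5267
68.4009 43.8637 21.7542
78.1038 57.0647 31.4533 12.4031
86.4085 68.4009 43.8200 19.6128 5.3682
93.5166 78.1038 57.0647 29.9866 9.5298 1.2678
99.6006 86.4085 68.4009 43.8200 16.6262 2.5459 0.0000
104.8079 93.5166 78.1038 57.0647 28.3456 5.1124 0.0000 0.0000
109.2649 99.6006 86.4085 68.4009 43.8200 10.2662 0.0000 0.0000 0.0000

params: Δt=0.21962 u=1.16835 d=0.85591 q=0.49652 e^(-rΔt)=0.98908
t_8 payoffs: 109.2649 99.6006 86.4085 68.4009 43.8200 10.2662 0.0000 0.0000 0.0000
t_7: node(7,0) S=30.9321 payoff=104.8079 vs cont=103.3254 → 104.8079 [stop]  node(7,1) S=42.2234 payoff=93.5166 vs cont=92.0342 → 93.5166 [stop]  node(7,2) S=57.6362 payoff=78.1038 vs cont=76.6213 → 78.1038 [stop]  node(7,3) S=78.6753 payoff=57.0647 vs cont=55.5822 → 57.0647 [stop]  node(7,4) S=107.3944 payoff=28.3456 vs cont=26.8632 → 28.3456 [stop]  node(7,5) S=146.5968 payoff=0.0000 vs cont=5.1124 → 5.1124 [wait]  node(7,6) S=200.1093 payoff=0.0000 vs cont=0.0000 → 0.0000 [wait]  node(7,7) S=273.1557 payoff=0.0000 vs cont=0.0000 → 0.0000 [wait]  ⇒ S*(7)=107.3944
t_6: node(6,0) S=36.1394 payoff=99.6006 vs cont=98.1181 → 99.6006 [stop]  node(6,1) S=49.3315 payoff=86.4085 vs cont=84.9261 → 86.4085 [stop]  node(6,2) S=67.3391 payoff=68.4009 vs cont=66.9185 → 68.4009 [stop]  node(6,3) S=91.9200 payoff=43.8200 vs cont=42.3376 → 43.8200 [stop]  node(6,4) S=125.4738 payoff=10.2662 vs cont=16.6262 → 16.6262 [wait]  node(6,5) S=171.2757 payoff=0.0000 vs cont=2.5459 → 2.5459 [wait]  node(6,6) S=233.7969 payoff=0.0000 vs cont=0.0000 → 0.0000 [wait]  ⇒ S*(6)=91.9200
t_5: node(5,0) S=42.2234 payoff=93.5166 vs cont=92.0342 → 93.5166 [stop]  node(5,1) S=57.6362 payoff=78.1038 vs cont=76.6213 → 78.1038 [stop]  node(5,2) S=78.6753 payoff=57.0647 vs cont=55.5822 → 57.0647 [stop]  node(5,3) S=107.3944 payoff=28.3456 vs cont=29.9866 → 29.9866 [wait]  node(5,4) S=146.5968 payoff=0.0000 vs cont=9.5298 → 9.5298 [wait]  node(5,5) S=200.1093 payoff=0.0000 vs cont=1.2678 → 1.2678 [wait]  ⇒ S*(5)=78.6753
t_4: node(4,0) S=49.3315 payoff=86.4085 vs cont=84.9261 → 86.4085 [stop]  node(4,1) S=67.3391 payoff=68.4009 vs cont=66.9185 → 68.4009 [stop]  node(4,2) S=91.9200 payoff=43.8200 vs cont=43.1434 → 43.8200 [stop]  node(4,3) S=125.4738 payoff=10.2662 vs cont=19.6128 → 19.6128 [wait]  node(4,4) S=171.2757 payoff=0.0000 vs cont=5.3682 → 5.3682 [wait]  ⇒ S*(4)=91.9200
t_3: node(3,0) S=57.6362 payoff=78.1038 vs cont=76.6213 → 78.1038 [stop]  node(3,1) S=78.6753 payoff=57.0647 vs cont=55.5822 → 57.0647 [stop]  node(3,2) S=107.3944 payoff=28.3456 vs cont=31.4533 → 31.4533 [wait]  node(3,3) S=146.5968 payoff=0.0000 vs cont=12.4031 → 12.4031 [wait]  ⇒ S*(3)=78.6753
t_2: node(2,0) S=67.3391 payoff=68.4009 vs cont=66.9185 → 68.4009 [stop]  node(2,1) S=91.9200 payoff=43.8200 vs cont=43.8637 → 43.8637 [wait]  node(2,2) S=125.4738 payoff=10.2662 vs cont=21.7542 → 21.7542 [wait]  ⇒ S*(2)=67.3391
t_1: node(1,0) S=78.6753 payoff=57.0647 vs cont=55.6037 → 57.0647 [stop]  node(1,1) S=107.3944 payoff=28.3456 vs cont=32.5267 → 32.5267 [wait]  ⇒ S*(1)=78.6753
t_0: node(0,0) S=91.9200 payoff=43.8200 vs cont=44.3909 → 44.3909 [wait]  ⇒ S*(0)=-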